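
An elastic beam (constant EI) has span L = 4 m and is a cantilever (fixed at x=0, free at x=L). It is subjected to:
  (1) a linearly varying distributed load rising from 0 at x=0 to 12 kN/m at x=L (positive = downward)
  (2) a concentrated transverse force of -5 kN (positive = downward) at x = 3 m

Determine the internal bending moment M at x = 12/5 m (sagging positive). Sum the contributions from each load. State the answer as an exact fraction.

M(12/5) = -1289/125 kN·m

Load 1 — triangular load w₀=12 kN/m (0→w₀ over full span):
  M_1 = w₀Lx/2 - w₀L²/3 - w₀x³/(6L) = 12·4·(12/5)/2 - 12·4²/3 - 12·(12/5)³/(6·4) = -1664/125 kN·m
Load 2 — point force P=-5 kN at a=3 m (b=L-a=1):
  M_2 = -P(a-x)  [x≤a] = -(-5)·(3-(12/5)) = 3 kN·m
Superposition: M = Σ M_i = -1289/125 kN·m ≈ -10.312000 kN·m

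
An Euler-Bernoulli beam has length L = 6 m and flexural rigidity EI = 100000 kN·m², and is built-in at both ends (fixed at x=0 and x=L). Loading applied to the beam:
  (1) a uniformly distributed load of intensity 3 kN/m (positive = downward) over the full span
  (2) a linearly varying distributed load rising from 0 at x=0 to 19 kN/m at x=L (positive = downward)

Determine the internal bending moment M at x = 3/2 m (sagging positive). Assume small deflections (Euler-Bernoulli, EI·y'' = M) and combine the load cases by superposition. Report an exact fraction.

Load 1 — uniform load w=3 kN/m over full span:
  M_1 = wLx/2 - wL²/12 - wx²/2 = 3·6·(3/2)/2 - 3·6²/12 - 3·(3/2)²/2 = 9/8 kN·m
Load 2 — triangular load w₀=19 kN/m (0→w₀ over full span):
  M_2 = 3w₀Lx/20 - w₀L²/30 - w₀x³/(6L) = 3·19·6·(3/2)/20 - 19·6²/30 - 19·(3/2)³/(6·6) = 171/160 kN·m
Superposition: M = Σ M_i = 351/160 kN·m ≈ 2.193750 kN·m

M(3/2) = 351/160 kN·m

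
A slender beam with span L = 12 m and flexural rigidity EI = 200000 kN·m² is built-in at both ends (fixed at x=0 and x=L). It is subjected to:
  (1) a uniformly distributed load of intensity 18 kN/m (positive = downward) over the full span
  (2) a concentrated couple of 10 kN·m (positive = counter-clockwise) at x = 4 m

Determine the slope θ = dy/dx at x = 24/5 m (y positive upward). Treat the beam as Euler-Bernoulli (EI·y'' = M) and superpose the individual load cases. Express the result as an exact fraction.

Load 1 — uniform load w=18 kN/m over full span:
  θ_1 = -wx(L-x)(L-2x)/(12EI) = -18·(24/5)·(12-(24/5))·(12-2·(24/5))/(12·200000) = -243/390625 rad
Load 2 — applied couple M₀=10 kN·m at a=4 m (b=L-a=8):
  θ_2 = (R_Ax²/2 - M_Ax - M₀(x-a))/EI  [x>a] with R_A=10/9, M_A=0 = ((10/9)·(24/5)²/2 - 0·(24/5) - 10·((24/5)-4))/200000 = 3/125000 rad
Superposition: θ = Σ θ_i = -1869/3125000 rad ≈ -0.000598 rad

θ(24/5) = -1869/3125000 rad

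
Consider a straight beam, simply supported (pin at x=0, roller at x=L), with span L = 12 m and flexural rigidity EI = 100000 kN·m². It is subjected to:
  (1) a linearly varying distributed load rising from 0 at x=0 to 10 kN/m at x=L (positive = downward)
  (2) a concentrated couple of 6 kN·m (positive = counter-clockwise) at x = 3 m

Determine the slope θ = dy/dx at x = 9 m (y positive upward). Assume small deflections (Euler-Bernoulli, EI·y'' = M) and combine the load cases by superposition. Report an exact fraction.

θ(9) = 3819/1600000 rad

Load 1 — triangular load w₀=10 kN/m (0→w₀ over full span):
  θ_1 = -w₀(7L⁴-30L²x²+15x⁴)/(360LEI) = -10·(7·12⁴-30·12²·9²+15·9⁴)/(360·12·100000) = 3939/1600000 rad
Load 2 — applied couple M₀=6 kN·m at a=3 m (b=L-a=9):
  θ_2 = (M₀x²/(2L)-M₀(x-a)+C₁)/EI  [x>a] with C₁=M₀(3b²-L²)/(6L)=33/4 = (6·9²/(2·12)-6·(9-3)+(33/4))/100000 = -3/40000 rad
Superposition: θ = Σ θ_i = 3819/1600000 rad ≈ 0.002387 rad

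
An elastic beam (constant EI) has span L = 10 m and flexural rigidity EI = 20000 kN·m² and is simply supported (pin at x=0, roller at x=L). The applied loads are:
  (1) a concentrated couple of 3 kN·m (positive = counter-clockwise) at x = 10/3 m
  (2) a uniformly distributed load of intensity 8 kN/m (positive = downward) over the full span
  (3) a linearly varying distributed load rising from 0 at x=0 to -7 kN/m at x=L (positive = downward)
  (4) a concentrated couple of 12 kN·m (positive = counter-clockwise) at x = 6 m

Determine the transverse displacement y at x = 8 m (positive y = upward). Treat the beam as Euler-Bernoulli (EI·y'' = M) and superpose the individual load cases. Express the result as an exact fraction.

y(8) = -4159/250000 m

Load 1 — applied couple M₀=3 kN·m at a=10/3 m (b=L-a=20/3):
  y_1 = (M₀x³/(6L)-M₀(x-a)²/2+C₁x)/EI  [x>a] with C₁=M₀(3b²-L²)/(6L)=5/3 = (3·8³/(6·10)-3·(8-(10/3))²/2+(5/3)·8)/20000 = 47/150000 m
Load 2 — uniform load w=8 kN/m over full span:
  y_2 = -wx(L³-2Lx²+x³)/(24EI) = -8·8·(10³-2·10·8²+8³)/(24·20000) = -58/1875 m
Load 3 — triangular load w₀=-7 kN/m (0→w₀ over full span):
  y_3 = -w₀x(7L⁴-10L²x²+3x⁴)/(360LEI) = -(-7)·8·(7·10⁴-10·10²·8²+3·8⁴)/(360·10·20000) = 889/62500 m
Load 4 — applied couple M₀=12 kN·m at a=6 m (b=L-a=4):
  y_4 = (M₀x³/(6L)-M₀(x-a)²/2+C₁x)/EI  [x>a] with C₁=M₀(3b²-L²)/(6L)=-52/5 = (12·8³/(6·10)-12·(8-6)²/2+(-52/5)·8)/20000 = -3/12500 m
Superposition: y = Σ y_i = -4159/250000 m ≈ -0.016636 m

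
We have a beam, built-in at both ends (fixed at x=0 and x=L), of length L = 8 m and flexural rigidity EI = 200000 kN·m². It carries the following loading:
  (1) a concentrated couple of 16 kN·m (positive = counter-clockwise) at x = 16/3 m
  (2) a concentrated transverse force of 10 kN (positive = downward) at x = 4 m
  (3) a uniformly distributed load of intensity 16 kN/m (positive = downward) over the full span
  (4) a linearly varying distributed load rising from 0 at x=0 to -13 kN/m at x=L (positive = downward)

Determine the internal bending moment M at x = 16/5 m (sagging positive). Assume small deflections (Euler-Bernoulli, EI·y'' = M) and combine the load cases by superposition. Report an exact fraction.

M(16/5) = 12538/375 kN·m

Load 1 — applied couple M₀=16 kN·m at a=16/3 m (b=L-a=8/3):
  M_1 = R_Ax - M_A  [x≤a] with R_A=8/3, M_A=16/3 = (8/3)·(16/5) - (16/3) = 16/5 kN·m
Load 2 — point force P=10 kN at a=4 m (b=L-a=4):
  M_2 = Pb²(3a+b)x/L³ - Pab²/L²  [x≤a] = 10·4²·(3·4+4)·(16/5)/8³ - 10·4·4²/8² = 6 kN·m
Load 3 — uniform load w=16 kN/m over full span:
  M_3 = wLx/2 - wL²/12 - wx²/2 = 16·8·(16/5)/2 - 16·8²/12 - 16·(16/5)²/2 = 2816/75 kN·m
Load 4 — triangular load w₀=-13 kN/m (0→w₀ over full span):
  M_4 = 3w₀Lx/20 - w₀L²/30 - w₀x³/(6L) = 3·(-13)·8·(16/5)/20 - (-13)·8²/30 - (-13)·(16/5)³/(6·8) = -1664/125 kN·m
Superposition: M = Σ M_i = 12538/375 kN·m ≈ 33.434667 kN·m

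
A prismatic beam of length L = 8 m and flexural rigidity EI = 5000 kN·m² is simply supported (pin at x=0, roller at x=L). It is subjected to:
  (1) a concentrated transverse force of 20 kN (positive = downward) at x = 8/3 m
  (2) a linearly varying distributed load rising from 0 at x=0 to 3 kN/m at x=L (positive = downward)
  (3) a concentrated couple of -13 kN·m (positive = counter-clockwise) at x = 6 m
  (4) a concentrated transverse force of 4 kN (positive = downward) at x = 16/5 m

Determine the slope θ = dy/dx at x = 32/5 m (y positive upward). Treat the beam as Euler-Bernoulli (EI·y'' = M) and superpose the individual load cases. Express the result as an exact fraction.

θ(32/5) = 15958379/1012500000 rad

Load 1 — point force P=20 kN at a=8/3 m (b=L-a=16/3):
  θ_1 = -Pa(2L²-6Lx+3x²+a²)/(6LEI)  [x>a] = -20·(8/3)·(2·8²-6·8·(32/5)+3·(32/5)²+(8/3)²)/(6·8·5000) = 2768/253125 rad
Load 2 — triangular load w₀=3 kN/m (0→w₀ over full span):
  θ_2 = -w₀(7L⁴-30L²x²+15x⁴)/(360LEI) = -3·(7·8⁴-30·8²·(32/5)²+15·(32/5)⁴)/(360·8·5000) = 6056/1171875 rad
Load 3 — applied couple M₀=-13 kN·m at a=6 m (b=L-a=2):
  θ_3 = (M₀x²/(2L)-M₀(x-a)+C₁)/EI  [x>a] with C₁=M₀(3b²-L²)/(6L)=169/12 = ((-13)·(32/5)²/(2·8)-(-13)·((32/5)-6)+(169/12))/5000 = -4199/1500000 rad
Load 4 — point force P=4 kN at a=16/5 m (b=L-a=24/5):
  θ_4 = -Pa(2L²-6Lx+3x²+a²)/(6LEI)  [x>a] = -4·(16/5)·(2·8²-6·8·(32/5)+3·(32/5)²+(16/5)²)/(6·8·5000) = 192/78125 rad
Superposition: θ = Σ θ_i = 15958379/1012500000 rad ≈ 0.015761 rad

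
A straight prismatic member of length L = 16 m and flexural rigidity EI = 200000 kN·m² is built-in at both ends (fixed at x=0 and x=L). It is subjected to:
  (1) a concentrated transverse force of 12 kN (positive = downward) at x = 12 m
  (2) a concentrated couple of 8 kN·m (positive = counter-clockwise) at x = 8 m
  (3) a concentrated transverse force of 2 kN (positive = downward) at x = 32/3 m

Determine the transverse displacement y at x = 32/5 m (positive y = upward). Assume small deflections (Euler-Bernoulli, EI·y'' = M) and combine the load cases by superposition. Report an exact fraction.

y(32/5) = -21592/31640625 m

Load 1 — point force P=12 kN at a=12 m (b=L-a=4):
  y_1 = -Pb²x²(3aL-(3a+b)x)/(6L³EI)  [x≤a] = -12·4²·(32/5)²·(3·12·16-(3·12+4)·(32/5))/(6·16³·200000) = -8/15625 m
Load 2 — applied couple M₀=8 kN·m at a=8 m (b=L-a=8):
  y_2 = (R_Ax³/6 - M_Ax²/2)/EI  [x≤a] with R_A=3/4, M_A=2 = ((3/4)·(32/5)³/6 - 2·(32/5)²/2)/200000 = -16/390625 m
Load 3 — point force P=2 kN at a=32/3 m (b=L-a=16/3):
  y_3 = -Pb²x²(3aL-(3a+b)x)/(6L³EI)  [x≤a] = -2·(16/3)²·(32/5)²·(3·(32/3)·16-(3·(32/3)+(16/3))·(32/5))/(6·16³·200000) = -4096/31640625 m
Superposition: y = Σ y_i = -21592/31640625 m ≈ -0.000682 m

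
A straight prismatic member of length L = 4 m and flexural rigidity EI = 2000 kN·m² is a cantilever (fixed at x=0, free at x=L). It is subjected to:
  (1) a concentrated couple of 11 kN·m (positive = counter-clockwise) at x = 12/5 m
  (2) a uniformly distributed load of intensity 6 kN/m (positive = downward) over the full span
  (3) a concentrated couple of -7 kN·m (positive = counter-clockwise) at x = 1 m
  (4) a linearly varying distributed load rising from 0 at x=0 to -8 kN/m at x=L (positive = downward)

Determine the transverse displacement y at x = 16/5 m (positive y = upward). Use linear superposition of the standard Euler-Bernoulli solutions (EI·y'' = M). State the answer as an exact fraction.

y(16/5) = 2780813/187500000 m

Load 1 — applied couple M₀=11 kN·m at a=12/5 m (b=L-a=8/5):
  y_1 = M₀a(2x-a)/(2EI)  [x>a] = 11·(12/5)·(2·(16/5)-(12/5))/(2·2000) = 33/1250 m
Load 2 — uniform load w=6 kN/m over full span:
  y_2 = -wx²(x²-4Lx+6L²)/(24EI) = -6·(16/5)²·((16/5)²-4·4·(16/5)+6·4²)/(24·2000) = -5504/78125 m
Load 3 — applied couple M₀=-7 kN·m at a=1 m (b=L-a=3):
  y_3 = M₀a(2x-a)/(2EI)  [x>a] = (-7)·1·(2·(16/5)-1)/(2·2000) = -189/20000 m
Load 4 — triangular load w₀=-8 kN/m (0→w₀ over full span):
  y_4 = (w₀Lx³/12-w₀L²x²/6-w₀x⁵/(120L))/EI = ((-8)·4·(16/5)³/12-(-8)·4²·(16/5)²/6-(-8)·(16/5)⁵/(120·4))/2000 = 400384/5859375 m
Superposition: y = Σ y_i = 2780813/187500000 m ≈ 0.014831 m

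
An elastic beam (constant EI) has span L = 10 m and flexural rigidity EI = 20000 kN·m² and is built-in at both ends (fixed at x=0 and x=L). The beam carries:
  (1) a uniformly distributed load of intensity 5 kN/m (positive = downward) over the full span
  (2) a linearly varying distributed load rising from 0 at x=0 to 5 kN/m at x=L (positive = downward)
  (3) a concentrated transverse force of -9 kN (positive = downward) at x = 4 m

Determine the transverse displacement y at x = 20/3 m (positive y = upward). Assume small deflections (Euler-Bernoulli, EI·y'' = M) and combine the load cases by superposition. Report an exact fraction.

Load 1 — uniform load w=5 kN/m over full span:
  y_1 = -wx²(L-x)²/(24EI) = -5·(20/3)²·(10-(20/3))²/(24·20000) = -5/972 m
Load 2 — triangular load w₀=5 kN/m (0→w₀ over full span):
  y_2 = -w₀x²(L-x)²(x+2L)/(120LEI) = -5·(20/3)²·(10-(20/3))²·((20/3)+2·10)/(120·10·20000) = -2/729 m
Load 3 — point force P=-9 kN at a=4 m (b=L-a=6):
  y_3 = -Pa²(L-x)²(3bL-(3b+a)(L-x))/(6L³EI)  [x>a] = -(-9)·4²·(10-(20/3))²·(3·6·10-(3·6+4)·(10-(20/3)))/(6·10³·20000) = 8/5625 m
Superposition: y = Σ y_i = -11783/1822500 m ≈ -0.006465 m

y(20/3) = -11783/1822500 m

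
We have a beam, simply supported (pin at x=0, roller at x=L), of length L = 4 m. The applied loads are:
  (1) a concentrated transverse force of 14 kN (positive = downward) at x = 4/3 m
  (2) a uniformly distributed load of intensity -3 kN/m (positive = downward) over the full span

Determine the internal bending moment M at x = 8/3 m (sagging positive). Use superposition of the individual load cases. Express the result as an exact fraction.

M(8/3) = 8/9 kN·m

Load 1 — point force P=14 kN at a=4/3 m (b=L-a=8/3):
  M_1 = Pa(L-x)/L  [x>a] = 14·(4/3)·(4-(8/3))/4 = 56/9 kN·m
Load 2 — uniform load w=-3 kN/m over full span:
  M_2 = wx(L-x)/2 = (-3)·(8/3)·(4-(8/3))/2 = -16/3 kN·m
Superposition: M = Σ M_i = 8/9 kN·m ≈ 0.888889 kN·m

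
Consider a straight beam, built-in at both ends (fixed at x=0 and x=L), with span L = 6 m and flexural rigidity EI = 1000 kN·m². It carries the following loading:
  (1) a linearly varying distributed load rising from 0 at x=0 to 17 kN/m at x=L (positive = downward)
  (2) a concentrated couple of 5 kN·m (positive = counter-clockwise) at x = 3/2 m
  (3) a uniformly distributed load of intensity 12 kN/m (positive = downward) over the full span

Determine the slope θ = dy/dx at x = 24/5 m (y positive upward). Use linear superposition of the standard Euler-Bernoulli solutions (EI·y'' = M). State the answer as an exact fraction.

Load 1 — triangular load w₀=17 kN/m (0→w₀ over full span):
  θ_1 = -w₀(2x(L-x)(L-2x)(x+2L)+x²(L-x)²)/(120LEI) = -17·(2·(24/5)·(6-(24/5))·(6-2·(24/5))·((24/5)+2·6)+(24/5)²·(6-(24/5))²)/(120·6·1000) = 1224/78125 rad
Load 2 — applied couple M₀=5 kN·m at a=3/2 m (b=L-a=9/2):
  θ_2 = (R_Ax²/2 - M_Ax - M₀(x-a))/EI  [x>a] with R_A=15/16, M_A=-15/16 = ((15/16)·(24/5)²/2 - (-15/16)·(24/5) - 5·((24/5)-(3/2)))/1000 = -3/2500 rad
Load 3 — uniform load w=12 kN/m over full span:
  θ_3 = -wx(L-x)(L-2x)/(12EI) = -12·(24/5)·(6-(24/5))·(6-2·(24/5))/(12·1000) = 324/15625 rad
Superposition: θ = Σ θ_i = 11001/312500 rad ≈ 0.035203 rad

θ(24/5) = 11001/312500 rad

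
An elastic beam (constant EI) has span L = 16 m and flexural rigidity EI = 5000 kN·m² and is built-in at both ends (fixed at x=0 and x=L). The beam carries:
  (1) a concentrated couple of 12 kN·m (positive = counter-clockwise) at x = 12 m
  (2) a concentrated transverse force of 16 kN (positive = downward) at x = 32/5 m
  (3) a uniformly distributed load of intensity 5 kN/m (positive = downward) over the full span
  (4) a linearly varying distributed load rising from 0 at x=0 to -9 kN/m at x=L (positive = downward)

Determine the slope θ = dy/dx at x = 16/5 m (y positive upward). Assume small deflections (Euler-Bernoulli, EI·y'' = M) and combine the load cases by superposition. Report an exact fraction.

Load 1 — applied couple M₀=12 kN·m at a=12 m (b=L-a=4):
  θ_1 = (R_Ax²/2 - M_Ax)/EI  [x≤a] with R_A=27/32, M_A=15/4 = ((27/32)·(16/5)²/2 - (15/4)·(16/5))/5000 = -24/15625 rad
Load 2 — point force P=16 kN at a=32/5 m (b=L-a=48/5):
  θ_2 = -Pb²x(2aL-(3a+b)x)/(2L³EI)  [x≤a] = -16·(48/5)²·(16/5)·(2·(32/5)·16-(3·(32/5)+(48/5))·(16/5))/(2·16³·5000) = -25344/1953125 rad
Load 3 — uniform load w=5 kN/m over full span:
  θ_3 = -wx(L-x)(L-2x)/(12EI) = -5·(16/5)·(16-(16/5))·(16-2·(16/5))/(12·5000) = -512/15625 rad
Load 4 — triangular load w₀=-9 kN/m (0→w₀ over full span):
  θ_4 = -w₀(2x(L-x)(L-2x)(x+2L)+x²(L-x)²)/(120LEI) = -(-9)·(2·(16/5)·(16-(16/5))·(16-2·(16/5))·((16/5)+2·16)+(16/5)²·(16-(16/5))²)/(120·16·5000) = 10752/390625 rad
Superposition: θ = Σ θ_i = -38584/1953125 rad ≈ -0.019755 rad

θ(16/5) = -38584/1953125 rad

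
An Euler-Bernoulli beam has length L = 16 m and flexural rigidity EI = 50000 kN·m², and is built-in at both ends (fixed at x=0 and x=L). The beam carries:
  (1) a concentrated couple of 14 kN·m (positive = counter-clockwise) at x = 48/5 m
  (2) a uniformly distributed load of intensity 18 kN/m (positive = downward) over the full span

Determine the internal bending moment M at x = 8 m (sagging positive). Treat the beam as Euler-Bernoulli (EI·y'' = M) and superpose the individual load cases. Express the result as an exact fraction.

Load 1 — applied couple M₀=14 kN·m at a=48/5 m (b=L-a=32/5):
  M_1 = R_Ax - M_A  [x≤a] with R_A=63/50, M_A=112/25 = (63/50)·8 - (112/25) = 28/5 kN·m
Load 2 — uniform load w=18 kN/m over full span:
  M_2 = wLx/2 - wL²/12 - wx²/2 = 18·16·8/2 - 18·16²/12 - 18·8²/2 = 192 kN·m
Superposition: M = Σ M_i = 988/5 kN·m ≈ 197.600000 kN·m

M(8) = 988/5 kN·m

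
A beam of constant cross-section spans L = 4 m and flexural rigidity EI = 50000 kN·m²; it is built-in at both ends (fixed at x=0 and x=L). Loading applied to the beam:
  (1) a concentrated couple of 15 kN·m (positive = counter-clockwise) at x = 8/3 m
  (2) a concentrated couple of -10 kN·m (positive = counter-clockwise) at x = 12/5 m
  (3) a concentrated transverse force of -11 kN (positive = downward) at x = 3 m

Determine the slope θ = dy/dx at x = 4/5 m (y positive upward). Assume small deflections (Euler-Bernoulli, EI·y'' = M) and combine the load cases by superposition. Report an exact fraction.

θ(4/5) = 27/12500000 rad

Load 1 — applied couple M₀=15 kN·m at a=8/3 m (b=L-a=4/3):
  θ_1 = (R_Ax²/2 - M_Ax)/EI  [x≤a] with R_A=5, M_A=5 = (5·(4/5)²/2 - 5·(4/5))/50000 = -3/62500 rad
Load 2 — applied couple M₀=-10 kN·m at a=12/5 m (b=L-a=8/5):
  θ_2 = (R_Ax²/2 - M_Ax)/EI  [x≤a] with R_A=-18/5, M_A=-16/5 = ((-18/5)·(4/5)²/2 - (-16/5)·(4/5))/50000 = 11/390625 rad
Load 3 — point force P=-11 kN at a=3 m (b=L-a=1):
  θ_3 = -Pb²x(2aL-(3a+b)x)/(2L³EI)  [x≤a] = -(-11)·1²·(4/5)·(2·3·4-(3·3+1)·(4/5))/(2·4³·50000) = 11/500000 rad
Superposition: θ = Σ θ_i = 27/12500000 rad ≈ 0.000002 rad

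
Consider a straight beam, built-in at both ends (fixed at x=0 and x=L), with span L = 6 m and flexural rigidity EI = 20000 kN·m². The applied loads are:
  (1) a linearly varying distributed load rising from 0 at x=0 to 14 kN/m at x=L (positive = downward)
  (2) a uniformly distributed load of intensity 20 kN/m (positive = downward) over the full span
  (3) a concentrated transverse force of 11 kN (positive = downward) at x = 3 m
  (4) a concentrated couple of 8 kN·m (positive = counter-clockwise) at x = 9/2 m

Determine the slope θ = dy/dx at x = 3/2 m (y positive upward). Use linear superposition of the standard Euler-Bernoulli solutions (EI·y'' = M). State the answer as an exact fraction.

θ(3/2) = -34251/12800000 rad

Load 1 — triangular load w₀=14 kN/m (0→w₀ over full span):
  θ_1 = -w₀(2x(L-x)(L-2x)(x+2L)+x²(L-x)²)/(120LEI) = -14·(2·(3/2)·(6-(3/2))·(6-2·(3/2))·((3/2)+2·6)+(3/2)²·(6-(3/2))²)/(120·6·20000) = -7371/12800000 rad
Load 2 — uniform load w=20 kN/m over full span:
  θ_2 = -wx(L-x)(L-2x)/(12EI) = -20·(3/2)·(6-(3/2))·(6-2·(3/2))/(12·20000) = -27/16000 rad
Load 3 — point force P=11 kN at a=3 m (b=L-a=3):
  θ_3 = -Pb²x(2aL-(3a+b)x)/(2L³EI)  [x≤a] = -11·3²·(3/2)·(2·3·6-(3·3+3)·(3/2))/(2·6³·20000) = -99/320000 rad
Load 4 — applied couple M₀=8 kN·m at a=9/2 m (b=L-a=3/2):
  θ_4 = (R_Ax²/2 - M_Ax)/EI  [x≤a] with R_A=3/2, M_A=5/2 = ((3/2)·(3/2)²/2 - (5/2)·(3/2))/20000 = -33/320000 rad
Superposition: θ = Σ θ_i = -34251/12800000 rad ≈ -0.002676 rad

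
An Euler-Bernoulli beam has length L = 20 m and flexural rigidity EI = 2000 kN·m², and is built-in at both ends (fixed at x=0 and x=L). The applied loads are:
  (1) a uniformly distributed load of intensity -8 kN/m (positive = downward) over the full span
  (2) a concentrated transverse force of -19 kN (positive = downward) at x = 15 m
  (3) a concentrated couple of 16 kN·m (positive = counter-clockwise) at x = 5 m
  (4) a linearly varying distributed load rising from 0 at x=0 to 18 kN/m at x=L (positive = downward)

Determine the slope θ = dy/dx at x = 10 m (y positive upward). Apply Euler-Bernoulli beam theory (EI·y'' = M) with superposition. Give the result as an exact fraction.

Load 1 — uniform load w=-8 kN/m over full span:
  θ_1 = -wx(L-x)(L-2x)/(12EI) = -(-8)·10·(20-10)·(20-2·10)/(12·2000) = 0 rad
Load 2 — point force P=-19 kN at a=15 m (b=L-a=5):
  θ_2 = -Pb²x(2aL-(3a+b)x)/(2L³EI)  [x≤a] = -(-19)·5²·10·(2·15·20-(3·15+5)·10)/(2·20³·2000) = 19/1280 rad
Load 3 — applied couple M₀=16 kN·m at a=5 m (b=L-a=15):
  θ_3 = (R_Ax²/2 - M_Ax - M₀(x-a))/EI  [x>a] with R_A=9/10, M_A=-3 = ((9/10)·10²/2 - (-3)·10 - 16·(10-5))/2000 = -1/400 rad
Load 4 — triangular load w₀=18 kN/m (0→w₀ over full span):
  θ_4 = -w₀(2x(L-x)(L-2x)(x+2L)+x²(L-x)²)/(120LEI) = -18·(2·10·(20-10)·(20-2·10)·(10+2·20)+10²·(20-10)²)/(120·20·2000) = -3/80 rad
Superposition: θ = Σ θ_i = -161/6400 rad ≈ -0.025156 rad

θ(10) = -161/6400 rad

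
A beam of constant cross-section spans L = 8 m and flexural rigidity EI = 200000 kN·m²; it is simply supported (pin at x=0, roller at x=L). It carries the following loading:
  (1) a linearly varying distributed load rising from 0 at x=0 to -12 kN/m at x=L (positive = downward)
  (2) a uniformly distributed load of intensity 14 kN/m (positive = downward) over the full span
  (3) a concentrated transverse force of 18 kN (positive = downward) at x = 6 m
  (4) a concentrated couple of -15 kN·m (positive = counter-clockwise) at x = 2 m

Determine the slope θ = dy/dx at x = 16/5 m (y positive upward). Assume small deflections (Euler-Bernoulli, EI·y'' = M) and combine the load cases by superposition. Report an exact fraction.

θ(16/5) = -537113/1500000000 rad

Load 1 — triangular load w₀=-12 kN/m (0→w₀ over full span):
  θ_1 = -w₀(7L⁴-30L²x²+15x⁴)/(360LEI) = -(-12)·(7·8⁴-30·8²·(16/5)²+15·(16/5)⁴)/(360·8·200000) = 1292/5859375 rad
Load 2 — uniform load w=14 kN/m over full span:
  θ_2 = -w(L³-6Lx²+4x³)/(24EI) = -14·(8³-6·8·(16/5)²+4·(16/5)³)/(24·200000) = -518/1171875 rad
Load 3 — point force P=18 kN at a=6 m (b=L-a=2):
  θ_3 = -Pb(L²-b²-3x²)/(6LEI)  [x≤a] = -18·2·(8²-2²-3·(16/5)²)/(6·8·200000) = -549/5000000 rad
Load 4 — applied couple M₀=-15 kN·m at a=2 m (b=L-a=6):
  θ_4 = (M₀x²/(2L)-M₀(x-a)+C₁)/EI  [x>a] with C₁=M₀(3b²-L²)/(6L)=-55/4 = ((-15)·(16/5)²/(2·8)-(-15)·((16/5)-2)+(-55/4))/200000 = -107/4000000 rad
Superposition: θ = Σ θ_i = -537113/1500000000 rad ≈ -0.000358 rad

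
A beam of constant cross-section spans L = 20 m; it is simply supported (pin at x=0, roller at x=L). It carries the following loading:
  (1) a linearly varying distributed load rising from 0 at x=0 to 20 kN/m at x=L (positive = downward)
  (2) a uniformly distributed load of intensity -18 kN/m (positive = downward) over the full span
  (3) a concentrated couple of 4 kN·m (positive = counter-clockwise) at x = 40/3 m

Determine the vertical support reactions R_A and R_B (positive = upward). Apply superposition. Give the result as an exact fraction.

R_A = -1697/15 kN, R_B = -703/15 kN

Load 1 — triangular load w₀=20 kN/m (0→w₀ over full span):
  R_A = w₀L/6 = 20·20/6 = 200/3 kN
  R_B = w₀L/3 = 20·20/3 = 400/3 kN
Load 2 — uniform load w=-18 kN/m over full span:
  R_A = wL/2 = (-18)·20/2 = -180 kN
  R_B = wL/2 = (-18)·20/2 = -180 kN
Load 3 — applied couple M₀=4 kN·m at a=40/3 m (b=L-a=20/3):
  R_A = M₀/L = 4/20 = 1/5 kN
  R_B = -M₀/L = -4/20 = -1/5 kN
Superposition: R_A = -1697/15 kN, R_B = -703/15 kN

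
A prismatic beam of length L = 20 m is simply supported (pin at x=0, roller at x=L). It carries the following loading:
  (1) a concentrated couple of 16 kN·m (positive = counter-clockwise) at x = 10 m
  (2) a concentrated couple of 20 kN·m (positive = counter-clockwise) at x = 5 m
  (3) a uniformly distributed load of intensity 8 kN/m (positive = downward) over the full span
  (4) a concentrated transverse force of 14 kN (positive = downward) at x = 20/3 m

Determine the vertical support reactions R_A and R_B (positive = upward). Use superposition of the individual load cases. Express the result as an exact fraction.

R_A = 1367/15 kN, R_B = 1243/15 kN

Load 1 — applied couple M₀=16 kN·m at a=10 m (b=L-a=10):
  R_A = M₀/L = 16/20 = 4/5 kN
  R_B = -M₀/L = -16/20 = -4/5 kN
Load 2 — applied couple M₀=20 kN·m at a=5 m (b=L-a=15):
  R_A = M₀/L = 20/20 = 1 kN
  R_B = -M₀/L = -20/20 = -1 kN
Load 3 — uniform load w=8 kN/m over full span:
  R_A = wL/2 = 8·20/2 = 80 kN
  R_B = wL/2 = 8·20/2 = 80 kN
Load 4 — point force P=14 kN at a=20/3 m (b=L-a=40/3):
  R_A = Pb/L = 14·(40/3)/20 = 28/3 kN
  R_B = Pa/L = 14·(20/3)/20 = 14/3 kN
Superposition: R_A = 1367/15 kN, R_B = 1243/15 kN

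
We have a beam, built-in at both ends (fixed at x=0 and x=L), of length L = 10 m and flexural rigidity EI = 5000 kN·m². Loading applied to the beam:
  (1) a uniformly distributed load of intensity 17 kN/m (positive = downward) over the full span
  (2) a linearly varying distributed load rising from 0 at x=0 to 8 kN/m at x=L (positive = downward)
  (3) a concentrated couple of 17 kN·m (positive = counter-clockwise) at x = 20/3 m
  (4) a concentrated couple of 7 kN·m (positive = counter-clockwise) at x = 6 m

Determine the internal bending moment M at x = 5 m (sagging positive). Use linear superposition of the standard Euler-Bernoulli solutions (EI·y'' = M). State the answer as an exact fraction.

M(5) = 2879/30 kN·m

Load 1 — uniform load w=17 kN/m over full span:
  M_1 = wLx/2 - wL²/12 - wx²/2 = 17·10·5/2 - 17·10²/12 - 17·5²/2 = 425/6 kN·m
Load 2 — triangular load w₀=8 kN/m (0→w₀ over full span):
  M_2 = 3w₀Lx/20 - w₀L²/30 - w₀x³/(6L) = 3·8·10·5/20 - 8·10²/30 - 8·5³/(6·10) = 50/3 kN·m
Load 3 — applied couple M₀=17 kN·m at a=20/3 m (b=L-a=10/3):
  M_3 = R_Ax - M_A  [x≤a] with R_A=34/15, M_A=17/3 = (34/15)·5 - (17/3) = 17/3 kN·m
Load 4 — applied couple M₀=7 kN·m at a=6 m (b=L-a=4):
  M_4 = R_Ax - M_A  [x≤a] with R_A=126/125, M_A=56/25 = (126/125)·5 - (56/25) = 14/5 kN·m
Superposition: M = Σ M_i = 2879/30 kN·m ≈ 95.966667 kN·m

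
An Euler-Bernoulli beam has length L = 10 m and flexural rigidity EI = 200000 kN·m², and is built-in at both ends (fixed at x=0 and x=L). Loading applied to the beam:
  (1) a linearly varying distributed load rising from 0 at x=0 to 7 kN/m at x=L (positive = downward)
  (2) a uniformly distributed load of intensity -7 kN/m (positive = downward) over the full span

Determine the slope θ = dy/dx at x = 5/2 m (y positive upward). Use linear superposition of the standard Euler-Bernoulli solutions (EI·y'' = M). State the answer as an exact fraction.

Load 1 — triangular load w₀=7 kN/m (0→w₀ over full span):
  θ_1 = -w₀(2x(L-x)(L-2x)(x+2L)+x²(L-x)²)/(120LEI) = -7·(2·(5/2)·(10-(5/2))·(10-2·(5/2))·((5/2)+2·10)+(5/2)²·(10-(5/2))²)/(120·10·200000) = -273/2048000 rad
Load 2 — uniform load w=-7 kN/m over full span:
  θ_2 = -wx(L-x)(L-2x)/(12EI) = -(-7)·(5/2)·(10-(5/2))·(10-2·(5/2))/(12·200000) = 7/25600 rad
Superposition: θ = Σ θ_i = 287/2048000 rad ≈ 0.000140 rad

θ(5/2) = 287/2048000 rad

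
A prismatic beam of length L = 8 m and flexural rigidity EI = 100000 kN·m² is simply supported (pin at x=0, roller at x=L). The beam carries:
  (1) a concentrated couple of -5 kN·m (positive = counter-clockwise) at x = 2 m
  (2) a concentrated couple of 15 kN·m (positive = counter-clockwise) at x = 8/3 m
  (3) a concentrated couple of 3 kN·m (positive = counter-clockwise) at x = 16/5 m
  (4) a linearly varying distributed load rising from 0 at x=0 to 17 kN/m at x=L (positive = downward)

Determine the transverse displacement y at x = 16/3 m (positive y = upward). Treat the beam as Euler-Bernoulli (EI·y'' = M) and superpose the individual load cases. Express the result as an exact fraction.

Load 1 — applied couple M₀=-5 kN·m at a=2 m (b=L-a=6):
  y_1 = (M₀x³/(6L)-M₀(x-a)²/2+C₁x)/EI  [x>a] with C₁=M₀(3b²-L²)/(6L)=-55/12 = ((-5)·(16/3)³/(6·8)-(-5)·((16/3)-2)²/2+(-55/12)·(16/3))/100000 = -101/810000 m
Load 2 — applied couple M₀=15 kN·m at a=8/3 m (b=L-a=16/3):
  y_2 = (M₀x³/(6L)-M₀(x-a)²/2+C₁x)/EI  [x>a] with C₁=M₀(3b²-L²)/(6L)=20/3 = (15·(16/3)³/(6·8)-15·((16/3)-(8/3))²/2+(20/3)·(16/3))/100000 = 1/3375 m
Load 3 — applied couple M₀=3 kN·m at a=16/5 m (b=L-a=24/5):
  y_3 = (M₀x³/(6L)-M₀(x-a)²/2+C₁x)/EI  [x>a] with C₁=M₀(3b²-L²)/(6L)=8/25 = (3·(16/3)³/(6·8)-3·((16/3)-(16/5))²/2+(8/25)·(16/3))/100000 = 92/2109375 m
Load 4 — triangular load w₀=17 kN/m (0→w₀ over full span):
  y_4 = -w₀x(7L⁴-10L²x²+3x⁴)/(360LEI) = -17·(16/3)·(7·8⁴-10·8²·(16/3)²+3·(16/3)⁴)/(360·8·100000) = -9248/2278125 m
Superposition: y = Σ y_i = -3503081/911250000 m ≈ -0.003844 m

y(16/3) = -3503081/911250000 m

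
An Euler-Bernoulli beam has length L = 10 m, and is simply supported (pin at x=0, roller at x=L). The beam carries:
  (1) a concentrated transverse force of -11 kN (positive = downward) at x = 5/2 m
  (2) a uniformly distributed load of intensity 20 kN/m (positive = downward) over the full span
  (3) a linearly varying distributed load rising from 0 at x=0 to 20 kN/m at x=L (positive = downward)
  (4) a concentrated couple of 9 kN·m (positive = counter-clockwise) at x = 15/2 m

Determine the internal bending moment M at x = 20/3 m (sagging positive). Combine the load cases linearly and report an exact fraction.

M(20/3) = 55487/162 kN·m

Load 1 — point force P=-11 kN at a=5/2 m (b=L-a=15/2):
  M_1 = Pa(L-x)/L  [x>a] = (-11)·(5/2)·(10-(20/3))/10 = -55/6 kN·m
Load 2 — uniform load w=20 kN/m over full span:
  M_2 = wx(L-x)/2 = 20·(20/3)·(10-(20/3))/2 = 2000/9 kN·m
Load 3 — triangular load w₀=20 kN/m (0→w₀ over full span):
  M_3 = w₀Lx/6 - w₀x³/(6L) = 20·10·(20/3)/6 - 20·(20/3)³/(6·10) = 10000/81 kN·m
Load 4 — applied couple M₀=9 kN·m at a=15/2 m (b=L-a=5/2):
  M_4 = M₀x/L  [x≤a] = 9·(20/3)/10 = 6 kN·m
Superposition: M = Σ M_i = 55487/162 kN·m ≈ 342.512346 kN·m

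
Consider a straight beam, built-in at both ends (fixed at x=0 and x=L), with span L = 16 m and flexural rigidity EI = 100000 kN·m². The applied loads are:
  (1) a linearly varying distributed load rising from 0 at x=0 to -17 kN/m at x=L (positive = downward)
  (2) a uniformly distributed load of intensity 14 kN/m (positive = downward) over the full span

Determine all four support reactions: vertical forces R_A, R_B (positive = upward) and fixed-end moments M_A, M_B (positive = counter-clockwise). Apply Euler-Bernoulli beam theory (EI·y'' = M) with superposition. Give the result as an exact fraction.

Load 1 — triangular load w₀=-17 kN/m (0→w₀ over full span):
  R_A = 3w₀L/20 = 3·(-17)·16/20 = -204/5 kN
  M_A = w₀L²/30 = (-17)·16²/30 = -2176/15 kN·m
  R_B = 7w₀L/20 = 7·(-17)·16/20 = -476/5 kN
  M_B = -w₀L²/20 = -(-17)·16²/20 = 1088/5 kN·m
Load 2 — uniform load w=14 kN/m over full span:
  R_A = wL/2 = 14·16/2 = 112 kN
  M_A = wL²/12 = 14·16²/12 = 896/3 kN·m
  R_B = wL/2 = 14·16/2 = 112 kN
  M_B = -wL²/12 = -14·16²/12 = -896/3 kN·m
Superposition: R_A = 356/5 kN, M_A = 768/5 kN·m, R_B = 84/5 kN, M_B = -1216/15 kN·m

R_A = 356/5 kN, M_A = 768/5 kN·m, R_B = 84/5 kN, M_B = -1216/15 kN·m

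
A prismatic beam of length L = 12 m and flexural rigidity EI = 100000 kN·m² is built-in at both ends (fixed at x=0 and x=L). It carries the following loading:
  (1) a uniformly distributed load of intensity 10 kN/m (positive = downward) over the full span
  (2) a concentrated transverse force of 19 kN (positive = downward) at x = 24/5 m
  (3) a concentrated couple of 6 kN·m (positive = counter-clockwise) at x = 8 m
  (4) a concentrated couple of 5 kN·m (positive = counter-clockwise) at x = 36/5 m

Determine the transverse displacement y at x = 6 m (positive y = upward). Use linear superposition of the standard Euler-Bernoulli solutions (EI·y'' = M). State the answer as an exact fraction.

Load 1 — uniform load w=10 kN/m over full span:
  y_1 = -wx²(L-x)²/(24EI) = -10·6²·(12-6)²/(24·100000) = -27/5000 m
Load 2 — point force P=19 kN at a=24/5 m (b=L-a=36/5):
  y_2 = -Pa²(L-x)²(3bL-(3b+a)(L-x))/(6L³EI)  [x>a] = -19·(24/5)²·(12-6)²·(3·(36/5)·12-(3·(36/5)+(24/5))·(12-6))/(6·12³·100000) = -1197/781250 m
Load 3 — applied couple M₀=6 kN·m at a=8 m (b=L-a=4):
  y_3 = (R_Ax³/6 - M_Ax²/2)/EI  [x≤a] with R_A=2/3, M_A=2 = ((2/3)·6³/6 - 2·6²/2)/100000 = -3/25000 m
Load 4 — applied couple M₀=5 kN·m at a=36/5 m (b=L-a=24/5):
  y_4 = (R_Ax³/6 - M_Ax²/2)/EI  [x≤a] with R_A=3/5, M_A=8/5 = ((3/5)·6³/6 - (8/5)·6²/2)/100000 = -9/125000 m
Superposition: y = Σ y_i = -22263/3125000 m ≈ -0.007124 m

y(6) = -22263/3125000 m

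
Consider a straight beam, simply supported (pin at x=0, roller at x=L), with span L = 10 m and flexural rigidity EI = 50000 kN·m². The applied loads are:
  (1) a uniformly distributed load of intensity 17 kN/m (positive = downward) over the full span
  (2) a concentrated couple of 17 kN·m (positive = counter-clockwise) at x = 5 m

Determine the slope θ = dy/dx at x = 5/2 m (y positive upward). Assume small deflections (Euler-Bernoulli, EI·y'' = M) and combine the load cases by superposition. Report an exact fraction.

θ(5/2) = -391/40000 rad

Load 1 — uniform load w=17 kN/m over full span:
  θ_1 = -w(L³-6Lx²+4x³)/(24EI) = -17·(10³-6·10·(5/2)²+4·(5/2)³)/(24·50000) = -187/19200 rad
Load 2 — applied couple M₀=17 kN·m at a=5 m (b=L-a=5):
  θ_2 = (M₀x²/(2L)+C₁)/EI  [x≤a] with C₁=M₀(3b²-L²)/(6L)=-85/12 = (17·(5/2)²/(2·10)+(-85/12))/50000 = -17/480000 rad
Superposition: θ = Σ θ_i = -391/40000 rad ≈ -0.009775 rad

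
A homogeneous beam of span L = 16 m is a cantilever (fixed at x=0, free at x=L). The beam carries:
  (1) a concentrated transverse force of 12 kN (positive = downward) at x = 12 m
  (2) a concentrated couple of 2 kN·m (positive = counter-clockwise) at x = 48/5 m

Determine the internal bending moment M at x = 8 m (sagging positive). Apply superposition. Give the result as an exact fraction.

M(8) = -46 kN·m

Load 1 — point force P=12 kN at a=12 m (b=L-a=4):
  M_1 = -P(a-x)  [x≤a] = -12·(12-8) = -48 kN·m
Load 2 — applied couple M₀=2 kN·m at a=48/5 m (b=L-a=32/5):
  M_2 = M₀  [x≤a] = 2 = 2 kN·m
Superposition: M = Σ M_i = -46 kN·m ≈ -46.000000 kN·m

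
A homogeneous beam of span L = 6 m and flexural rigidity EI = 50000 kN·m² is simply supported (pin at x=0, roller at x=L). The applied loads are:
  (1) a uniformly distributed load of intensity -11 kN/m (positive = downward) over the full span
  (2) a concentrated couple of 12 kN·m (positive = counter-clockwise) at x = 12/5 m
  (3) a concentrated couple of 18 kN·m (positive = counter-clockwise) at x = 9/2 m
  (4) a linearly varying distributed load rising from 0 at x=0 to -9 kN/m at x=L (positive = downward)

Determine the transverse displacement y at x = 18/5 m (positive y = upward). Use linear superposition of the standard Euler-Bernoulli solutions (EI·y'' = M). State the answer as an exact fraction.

y(18/5) = 14467167/3125000000 m

Load 1 — uniform load w=-11 kN/m over full span:
  y_1 = -wx(L³-2Lx²+x³)/(24EI) = -(-11)·(18/5)·(6³-2·6·(18/5)²+(18/5)³)/(24·50000) = 27621/7812500 m
Load 2 — applied couple M₀=12 kN·m at a=12/5 m (b=L-a=18/5):
  y_2 = (M₀x³/(6L)-M₀(x-a)²/2+C₁x)/EI  [x>a] with C₁=M₀(3b²-L²)/(6L)=24/25 = (12·(18/5)³/(6·6)-12·((18/5)-(12/5))²/2+(24/25)·(18/5))/50000 = 81/390625 m
Load 3 — applied couple M₀=18 kN·m at a=9/2 m (b=L-a=3/2):
  y_3 = (M₀x³/(6L)+C₁x)/EI  [x≤a] with C₁=M₀(3b²-L²)/(6L)=-117/8 = (18·(18/5)³/(6·6)+(-117/8)·(18/5))/50000 = -14661/25000000 m
Load 4 — triangular load w₀=-9 kN/m (0→w₀ over full span):
  y_4 = -w₀x(7L⁴-10L²x²+3x⁴)/(360LEI) = -(-9)·(18/5)·(7·6⁴-10·6²·(18/5)²+3·(18/5)⁴)/(360·6·50000) = 71928/48828125 m
Superposition: y = Σ y_i = 14467167/3125000000 m ≈ 0.004629 m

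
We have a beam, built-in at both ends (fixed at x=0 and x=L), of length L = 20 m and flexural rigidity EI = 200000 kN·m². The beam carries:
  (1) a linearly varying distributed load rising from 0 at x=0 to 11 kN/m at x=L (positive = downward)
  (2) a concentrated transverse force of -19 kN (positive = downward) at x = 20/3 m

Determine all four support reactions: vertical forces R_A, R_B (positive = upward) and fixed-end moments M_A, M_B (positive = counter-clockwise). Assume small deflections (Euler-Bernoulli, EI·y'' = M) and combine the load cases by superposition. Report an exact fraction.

R_A = 511/27 kN, M_A = 2440/27 kN·m, R_B = 1946/27 kN, M_B = -5180/27 kN·m

Load 1 — triangular load w₀=11 kN/m (0→w₀ over full span):
  R_A = 3w₀L/20 = 3·11·20/20 = 33 kN
  M_A = w₀L²/30 = 11·20²/30 = 440/3 kN·m
  R_B = 7w₀L/20 = 7·11·20/20 = 77 kN
  M_B = -w₀L²/20 = -11·20²/20 = -220 kN·m
Load 2 — point force P=-19 kN at a=20/3 m (b=L-a=40/3):
  R_A = Pb²(3a+b)/L³ = (-19)·(40/3)²·(3·(20/3)+(40/3))/20³ = -380/27 kN
  M_A = Pab²/L² = (-19)·(20/3)·(40/3)²/20² = -1520/27 kN·m
  R_B = Pa²(a+3b)/L³ = (-19)·(20/3)²·((20/3)+3·(40/3))/20³ = -133/27 kN
  M_B = -Pa²b/L² = -(-19)·(20/3)²·(40/3)/20² = 760/27 kN·m
Superposition: R_A = 511/27 kN, M_A = 2440/27 kN·m, R_B = 1946/27 kN, M_B = -5180/27 kN·m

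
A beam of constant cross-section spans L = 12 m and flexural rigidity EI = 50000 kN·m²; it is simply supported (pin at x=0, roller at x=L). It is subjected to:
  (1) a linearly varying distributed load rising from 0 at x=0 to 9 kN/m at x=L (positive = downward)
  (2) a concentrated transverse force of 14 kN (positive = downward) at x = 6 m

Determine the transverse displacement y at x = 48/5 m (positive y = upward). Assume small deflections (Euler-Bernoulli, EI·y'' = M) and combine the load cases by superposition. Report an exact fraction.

y(48/5) = -2040453/97656250 m

Load 1 — triangular load w₀=9 kN/m (0→w₀ over full span):
  y_1 = -w₀x(7L⁴-10L²x²+3x⁴)/(360LEI) = -9·(48/5)·(7·12⁴-10·12²·(48/5)²+3·(48/5)⁴)/(360·12·50000) = -740664/48828125 m
Load 2 — point force P=14 kN at a=6 m (b=L-a=6):
  y_2 = -Pa(L-x)(2Lx-a²-x²)/(6LEI)  [x>a] = -14·6·(12-(48/5))·(2·12·(48/5)-6²-(48/5)²)/(6·12·50000) = -4473/781250 m
Superposition: y = Σ y_i = -2040453/97656250 m ≈ -0.020894 m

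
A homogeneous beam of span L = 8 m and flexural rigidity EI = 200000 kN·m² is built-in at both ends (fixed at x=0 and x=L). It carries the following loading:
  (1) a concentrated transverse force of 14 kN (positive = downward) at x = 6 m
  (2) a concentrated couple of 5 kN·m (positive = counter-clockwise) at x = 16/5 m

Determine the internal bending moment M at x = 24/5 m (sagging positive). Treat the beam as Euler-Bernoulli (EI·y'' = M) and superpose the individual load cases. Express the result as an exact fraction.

M(24/5) = 397/100 kN·m

Load 1 — point force P=14 kN at a=6 m (b=L-a=2):
  M_1 = Pb²(3a+b)x/L³ - Pab²/L²  [x≤a] = 14·2²·(3·6+2)·(24/5)/8³ - 14·6·2²/8² = 21/4 kN·m
Load 2 — applied couple M₀=5 kN·m at a=16/5 m (b=L-a=24/5):
  M_2 = R_Ax - M_A - M₀  [x>a] with R_A=9/10, M_A=3/5 = (9/10)·(24/5) - (3/5) - 5 = -32/25 kN·m
Superposition: M = Σ M_i = 397/100 kN·m ≈ 3.970000 kN·m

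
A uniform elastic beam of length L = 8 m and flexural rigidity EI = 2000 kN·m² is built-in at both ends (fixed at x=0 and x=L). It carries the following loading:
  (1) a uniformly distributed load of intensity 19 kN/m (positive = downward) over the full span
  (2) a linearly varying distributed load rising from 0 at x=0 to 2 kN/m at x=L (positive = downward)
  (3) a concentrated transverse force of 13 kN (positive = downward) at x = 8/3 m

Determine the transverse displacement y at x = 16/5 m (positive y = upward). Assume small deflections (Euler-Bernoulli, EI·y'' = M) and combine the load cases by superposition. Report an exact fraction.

Load 1 — uniform load w=19 kN/m over full span:
  y_1 = -wx²(L-x)²/(24EI) = -19·(16/5)²·(8-(16/5))²/(24·2000) = -7296/78125 m
Load 2 — triangular load w₀=2 kN/m (0→w₀ over full span):
  y_2 = -w₀x²(L-x)²(x+2L)/(120LEI) = -2·(16/5)²·(8-(16/5))²·((16/5)+2·8)/(120·8·2000) = -9216/1953125 m
Load 3 — point force P=13 kN at a=8/3 m (b=L-a=16/3):
  y_3 = -Pa²(L-x)²(3bL-(3b+a)(L-x))/(6L³EI)  [x>a] = -13·(8/3)²·(8-(16/5))²·(3·(16/3)·8-(3·(16/3)+(8/3))·(8-(16/5)))/(6·8³·2000) = -208/15625 m
Superposition: y = Σ y_i = -217616/1953125 m ≈ -0.111419 m

y(16/5) = -217616/1953125 m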